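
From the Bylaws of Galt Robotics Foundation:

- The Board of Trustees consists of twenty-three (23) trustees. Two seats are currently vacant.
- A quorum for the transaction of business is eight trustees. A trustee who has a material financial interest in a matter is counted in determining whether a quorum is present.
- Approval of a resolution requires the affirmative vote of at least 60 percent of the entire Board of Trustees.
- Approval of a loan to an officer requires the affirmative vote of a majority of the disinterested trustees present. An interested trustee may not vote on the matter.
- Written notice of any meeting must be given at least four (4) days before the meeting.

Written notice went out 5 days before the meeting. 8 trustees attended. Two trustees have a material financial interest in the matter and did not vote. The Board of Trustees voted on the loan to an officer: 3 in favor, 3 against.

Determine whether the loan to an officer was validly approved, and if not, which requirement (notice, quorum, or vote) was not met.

Invalid — vote requirement not satisfied.

Notice: 5 days given; 4 required (5 ≥ 4). Satisfied.
Quorum: 8 present (interested trustees count toward quorum); quorum is 8. Satisfied.
Vote: the loan to an officer requires a majority of the disinterested trustees present (8 − 2 = 6). A majority of 6 is 4, so 4 affirmative votes are needed; 3 voted in favor. Not satisfied.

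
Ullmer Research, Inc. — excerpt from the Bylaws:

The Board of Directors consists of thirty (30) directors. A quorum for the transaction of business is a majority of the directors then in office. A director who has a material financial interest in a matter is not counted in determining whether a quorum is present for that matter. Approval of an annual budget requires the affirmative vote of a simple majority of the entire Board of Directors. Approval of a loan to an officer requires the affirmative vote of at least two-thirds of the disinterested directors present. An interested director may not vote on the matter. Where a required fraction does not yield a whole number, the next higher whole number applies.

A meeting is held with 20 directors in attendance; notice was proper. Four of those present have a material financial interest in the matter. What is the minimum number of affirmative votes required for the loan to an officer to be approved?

11

The loan to an officer requires two-thirds of the disinterested directors present (20 − 4 = 16).
2/3 of 16 = 10.67, rounded up to 11.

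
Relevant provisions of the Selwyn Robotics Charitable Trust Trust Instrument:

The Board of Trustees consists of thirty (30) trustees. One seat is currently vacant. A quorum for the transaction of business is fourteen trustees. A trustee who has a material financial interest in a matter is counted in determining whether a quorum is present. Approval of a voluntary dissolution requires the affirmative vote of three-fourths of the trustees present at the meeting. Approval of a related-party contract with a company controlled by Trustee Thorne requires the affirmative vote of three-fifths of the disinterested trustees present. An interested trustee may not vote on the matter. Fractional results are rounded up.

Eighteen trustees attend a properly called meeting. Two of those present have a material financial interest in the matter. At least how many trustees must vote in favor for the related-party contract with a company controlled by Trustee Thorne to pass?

10

The related-party contract with a company controlled by Trustee Thorne requires three-fifths of the disinterested trustees present (18 − 2 = 16).
3/5 of 16 = 9.60, rounded up to 10.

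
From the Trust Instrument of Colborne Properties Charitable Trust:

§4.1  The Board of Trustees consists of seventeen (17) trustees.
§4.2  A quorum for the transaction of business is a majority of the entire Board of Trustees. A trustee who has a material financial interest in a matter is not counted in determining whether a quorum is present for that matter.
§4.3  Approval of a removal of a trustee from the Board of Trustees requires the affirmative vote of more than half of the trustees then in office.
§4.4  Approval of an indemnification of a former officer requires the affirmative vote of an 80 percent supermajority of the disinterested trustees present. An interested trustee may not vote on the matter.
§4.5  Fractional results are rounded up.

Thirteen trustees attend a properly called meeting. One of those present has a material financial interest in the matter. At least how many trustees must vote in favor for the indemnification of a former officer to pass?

The indemnification of a former officer requires four-fifths of the disinterested trustees present (13 − 1 = 12).
4/5 of 12 = 9.60, rounded up to 10.

10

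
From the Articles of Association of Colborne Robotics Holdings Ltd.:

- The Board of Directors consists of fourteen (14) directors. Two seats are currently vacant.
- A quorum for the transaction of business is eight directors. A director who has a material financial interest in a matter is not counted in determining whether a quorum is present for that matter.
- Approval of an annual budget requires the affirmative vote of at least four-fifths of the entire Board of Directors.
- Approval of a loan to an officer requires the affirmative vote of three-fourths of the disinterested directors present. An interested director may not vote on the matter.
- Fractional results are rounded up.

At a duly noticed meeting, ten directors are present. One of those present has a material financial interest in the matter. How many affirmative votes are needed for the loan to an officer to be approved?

7

The loan to an officer requires three-fourths of the disinterested directors present (10 − 1 = 9).
3/4 of 9 = 6.75, rounded up to 7.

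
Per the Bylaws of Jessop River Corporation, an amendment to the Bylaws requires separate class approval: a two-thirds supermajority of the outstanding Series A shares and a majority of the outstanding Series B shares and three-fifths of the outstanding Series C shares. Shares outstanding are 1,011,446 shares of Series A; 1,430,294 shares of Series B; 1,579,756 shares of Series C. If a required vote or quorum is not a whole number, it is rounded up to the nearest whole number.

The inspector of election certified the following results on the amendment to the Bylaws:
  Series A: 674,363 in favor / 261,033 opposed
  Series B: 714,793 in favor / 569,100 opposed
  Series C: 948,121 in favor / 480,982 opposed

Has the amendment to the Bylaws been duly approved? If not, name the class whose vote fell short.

Not approved — the Series B shares did not give the required vote.

Series A: 2/3 of 1011446 = 674297.33, rounded up to 674298; 674,298 required, 674,363 in favor — approved.
Series B: a majority of 1430294 is 715148; 715,148 required, 714,793 in favor — not approved.
Series C: 3/5 of 1579756 = 947853.60, rounded up to 947854; 947,854 required, 948,121 in favor — approved.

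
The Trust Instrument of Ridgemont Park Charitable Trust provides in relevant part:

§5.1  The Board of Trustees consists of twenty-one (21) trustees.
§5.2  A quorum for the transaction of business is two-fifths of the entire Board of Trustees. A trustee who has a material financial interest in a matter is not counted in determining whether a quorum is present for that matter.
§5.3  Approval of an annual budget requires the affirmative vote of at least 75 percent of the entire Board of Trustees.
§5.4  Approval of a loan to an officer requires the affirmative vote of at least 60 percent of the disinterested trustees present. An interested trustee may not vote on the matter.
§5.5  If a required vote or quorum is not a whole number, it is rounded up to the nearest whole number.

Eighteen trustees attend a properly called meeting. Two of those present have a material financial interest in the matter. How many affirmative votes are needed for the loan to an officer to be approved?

The loan to an officer requires three-fifths of the disinterested trustees present (18 − 2 = 16).
3/5 of 16 = 9.60, rounded up to 10.

10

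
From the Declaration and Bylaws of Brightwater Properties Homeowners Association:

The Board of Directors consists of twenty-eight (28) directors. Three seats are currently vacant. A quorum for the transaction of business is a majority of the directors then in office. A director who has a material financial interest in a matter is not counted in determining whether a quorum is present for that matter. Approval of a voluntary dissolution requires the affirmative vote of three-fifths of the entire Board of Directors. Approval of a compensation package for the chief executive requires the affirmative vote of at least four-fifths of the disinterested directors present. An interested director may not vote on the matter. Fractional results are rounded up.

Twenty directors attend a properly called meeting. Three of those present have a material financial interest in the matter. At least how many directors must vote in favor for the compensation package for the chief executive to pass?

14

The compensation package for the chief executive requires four-fifths of the disinterested directors present (20 − 3 = 17).
4/5 of 17 = 13.60, rounded up to 14.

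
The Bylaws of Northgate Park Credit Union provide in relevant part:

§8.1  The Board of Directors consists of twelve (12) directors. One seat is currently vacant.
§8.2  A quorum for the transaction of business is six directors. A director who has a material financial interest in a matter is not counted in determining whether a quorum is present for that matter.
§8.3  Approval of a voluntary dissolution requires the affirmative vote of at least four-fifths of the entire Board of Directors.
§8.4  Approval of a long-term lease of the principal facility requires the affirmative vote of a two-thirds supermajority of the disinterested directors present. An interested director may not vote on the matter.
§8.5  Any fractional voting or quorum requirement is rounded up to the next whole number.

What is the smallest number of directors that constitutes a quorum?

The quorum is fixed at 6.

6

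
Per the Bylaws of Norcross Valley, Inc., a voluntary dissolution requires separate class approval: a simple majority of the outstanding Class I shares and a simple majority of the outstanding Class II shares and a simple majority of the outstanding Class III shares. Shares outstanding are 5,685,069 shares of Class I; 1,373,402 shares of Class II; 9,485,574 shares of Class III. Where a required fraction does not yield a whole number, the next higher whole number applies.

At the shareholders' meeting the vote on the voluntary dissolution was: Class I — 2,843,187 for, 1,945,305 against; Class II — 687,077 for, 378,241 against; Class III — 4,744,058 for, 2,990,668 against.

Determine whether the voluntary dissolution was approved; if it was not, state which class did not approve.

Approved — every class gave the required vote.

Class I: a majority of 5685069 is 2842535; 2,842,535 required, 2,843,187 in favor — approved.
Class II: a majority of 1373402 is 686702; 686,702 required, 687,077 in favor — approved.
Class III: a majority of 9485574 is 4742788; 4,742,788 required, 4,744,058 in favor — approved.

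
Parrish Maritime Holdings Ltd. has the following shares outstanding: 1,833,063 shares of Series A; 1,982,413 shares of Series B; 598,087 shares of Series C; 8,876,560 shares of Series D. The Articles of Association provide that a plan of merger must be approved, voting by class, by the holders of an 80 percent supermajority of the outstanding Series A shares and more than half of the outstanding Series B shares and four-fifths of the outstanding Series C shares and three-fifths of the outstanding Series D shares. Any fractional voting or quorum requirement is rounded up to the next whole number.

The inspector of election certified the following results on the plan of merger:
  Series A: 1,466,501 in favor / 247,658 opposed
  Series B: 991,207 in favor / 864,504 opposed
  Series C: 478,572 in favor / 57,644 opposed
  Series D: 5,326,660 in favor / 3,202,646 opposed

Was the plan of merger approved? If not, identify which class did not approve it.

Series A: 4/5 of 1833063 = 1466450.40, rounded up to 1466451; 1,466,451 required, 1,466,501 in favor — approved.
Series B: a majority of 1982413 is 991207; 991,207 required, 991,207 in favor — approved.
Series C: 4/5 of 598087 = 478469.60, rounded up to 478470; 478,470 required, 478,572 in favor — approved.
Series D: 3/5 of 8876560 = 5325936; 5,325,936 required, 5,326,660 in favor — approved.

Approved — every class gave the required vote.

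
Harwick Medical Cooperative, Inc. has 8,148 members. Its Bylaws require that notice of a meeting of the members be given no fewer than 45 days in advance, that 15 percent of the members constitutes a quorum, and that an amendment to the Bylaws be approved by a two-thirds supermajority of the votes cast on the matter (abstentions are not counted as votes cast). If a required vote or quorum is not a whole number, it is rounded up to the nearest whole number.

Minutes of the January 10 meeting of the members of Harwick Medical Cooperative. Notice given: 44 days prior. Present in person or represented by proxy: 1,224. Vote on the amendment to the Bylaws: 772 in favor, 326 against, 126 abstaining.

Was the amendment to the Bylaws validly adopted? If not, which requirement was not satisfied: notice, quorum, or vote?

Invalid — notice requirement not satisfied.

Notice: 44 days given; 45 required. Not satisfied.
Quorum: 15% of 8,148 = 1,222.20, rounded up to 1,223; 1,224 present. Satisfied.
Vote: requires two-thirds of the votes cast (1,224 − 126 abstaining = 1,098); 2/3 of 1098 = 732, so 732 needed; 772 in favor. Satisfied.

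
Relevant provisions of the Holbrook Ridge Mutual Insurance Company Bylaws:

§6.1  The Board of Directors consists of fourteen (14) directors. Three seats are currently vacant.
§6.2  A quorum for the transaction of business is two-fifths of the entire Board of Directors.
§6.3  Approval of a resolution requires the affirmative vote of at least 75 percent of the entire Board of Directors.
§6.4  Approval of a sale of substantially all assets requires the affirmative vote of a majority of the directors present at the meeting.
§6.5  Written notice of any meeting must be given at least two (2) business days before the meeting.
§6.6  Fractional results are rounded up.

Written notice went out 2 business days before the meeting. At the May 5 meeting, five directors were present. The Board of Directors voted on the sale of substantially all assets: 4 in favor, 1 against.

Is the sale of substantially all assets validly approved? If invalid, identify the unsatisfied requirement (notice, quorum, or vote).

Invalid — quorum requirement not satisfied.

Notice: 2 business days given; 2 required (2 ≥ 2). Satisfied.
Quorum: 5 present; quorum is 6. Not satisfied.
Vote: the sale of substantially all assets requires a majority of the directors present (5). A majority of 5 is 3, so 3 affirmative votes are needed; 4 voted in favor. Satisfied. (Moot — without a quorum no business can be validly transacted.)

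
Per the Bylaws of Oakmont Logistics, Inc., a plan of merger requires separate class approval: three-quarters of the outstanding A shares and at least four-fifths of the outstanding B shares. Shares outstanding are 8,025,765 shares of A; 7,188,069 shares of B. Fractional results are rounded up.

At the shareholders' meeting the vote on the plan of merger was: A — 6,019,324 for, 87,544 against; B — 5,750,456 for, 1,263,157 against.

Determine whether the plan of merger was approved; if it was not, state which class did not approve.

Approved — every class gave the required vote.

A: 3/4 of 8025765 = 6019323.75, rounded up to 6019324; 6,019,324 required, 6,019,324 in favor — approved.
B: 4/5 of 7188069 = 5750455.20, rounded up to 5750456; 5,750,456 required, 5,750,456 in favor — approved.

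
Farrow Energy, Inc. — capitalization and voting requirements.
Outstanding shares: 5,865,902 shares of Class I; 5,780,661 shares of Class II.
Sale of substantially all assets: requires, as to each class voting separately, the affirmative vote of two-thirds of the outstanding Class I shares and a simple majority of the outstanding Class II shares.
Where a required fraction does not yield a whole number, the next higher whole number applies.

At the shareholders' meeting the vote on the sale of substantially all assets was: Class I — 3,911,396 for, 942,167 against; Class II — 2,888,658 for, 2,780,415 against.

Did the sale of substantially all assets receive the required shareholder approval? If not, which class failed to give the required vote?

Not approved — the Class II shares did not give the required vote.

Class I: 2/3 of 5865902 = 3910601.33, rounded up to 3910602; 3,910,602 required, 3,911,396 in favor — approved.
Class II: a majority of 5780661 is 2890331; 2,890,331 required, 2,888,658 in favor — not approved.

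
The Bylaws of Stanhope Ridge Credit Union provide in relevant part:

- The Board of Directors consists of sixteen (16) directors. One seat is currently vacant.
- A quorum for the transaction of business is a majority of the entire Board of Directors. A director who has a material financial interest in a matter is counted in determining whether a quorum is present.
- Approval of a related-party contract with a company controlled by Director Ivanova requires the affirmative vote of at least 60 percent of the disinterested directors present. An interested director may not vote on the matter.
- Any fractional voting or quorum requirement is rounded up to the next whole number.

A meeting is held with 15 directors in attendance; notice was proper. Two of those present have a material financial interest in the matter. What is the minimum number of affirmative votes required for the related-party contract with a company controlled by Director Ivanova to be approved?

8

The related-party contract with a company controlled by Director Ivanova requires three-fifths of the disinterested directors present (15 − 2 = 13).
3/5 of 13 = 7.80, rounded up to 8.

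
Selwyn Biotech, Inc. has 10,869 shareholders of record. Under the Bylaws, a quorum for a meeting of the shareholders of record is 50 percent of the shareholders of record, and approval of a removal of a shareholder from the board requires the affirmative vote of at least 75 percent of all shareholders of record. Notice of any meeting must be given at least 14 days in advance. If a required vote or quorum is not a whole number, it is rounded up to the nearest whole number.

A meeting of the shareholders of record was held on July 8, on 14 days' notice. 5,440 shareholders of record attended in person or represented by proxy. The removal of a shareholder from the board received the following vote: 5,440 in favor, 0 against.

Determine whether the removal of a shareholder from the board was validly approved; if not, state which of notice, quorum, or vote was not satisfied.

Invalid — vote requirement not satisfied.

Notice: 14 days given; 14 required. Satisfied.
Quorum: 50% of 10,869 = 5,434.50, rounded up to 5,435; 5,440 present. Satisfied.
Vote: requires three-fourths of all shareholders of record (10,869); 3/4 of 10869 = 8151.75, rounded up to 8152, so 8,152 needed; 5,440 in favor. Not satisfied.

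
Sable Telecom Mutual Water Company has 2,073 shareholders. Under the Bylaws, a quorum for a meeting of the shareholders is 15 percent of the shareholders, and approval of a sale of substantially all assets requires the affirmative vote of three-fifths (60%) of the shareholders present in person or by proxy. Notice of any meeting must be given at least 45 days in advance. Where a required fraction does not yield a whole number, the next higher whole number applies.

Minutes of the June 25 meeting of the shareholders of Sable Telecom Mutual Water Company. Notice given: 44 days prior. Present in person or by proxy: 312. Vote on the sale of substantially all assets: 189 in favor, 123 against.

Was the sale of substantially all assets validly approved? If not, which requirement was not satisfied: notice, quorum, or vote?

Notice: 44 days given; 45 required. Not satisfied.
Quorum: 15% of 2,073 = 310.95, rounded up to 311; 312 present. Satisfied.
Vote: requires three-fifths of those present (312); 3/5 of 312 = 187.20, rounded up to 188, so 188 needed; 189 in favor. Satisfied.

Invalid — notice requirement not satisfied.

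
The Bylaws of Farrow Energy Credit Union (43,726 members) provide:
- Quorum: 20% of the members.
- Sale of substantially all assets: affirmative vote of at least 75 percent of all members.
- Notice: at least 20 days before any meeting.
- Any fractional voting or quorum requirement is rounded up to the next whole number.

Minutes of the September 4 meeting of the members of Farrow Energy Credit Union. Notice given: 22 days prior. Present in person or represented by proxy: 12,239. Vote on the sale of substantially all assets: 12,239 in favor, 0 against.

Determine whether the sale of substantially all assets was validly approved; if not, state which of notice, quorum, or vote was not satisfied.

Invalid — vote requirement not satisfied.

Notice: 22 days given; 20 required. Satisfied.
Quorum: 20% of 43,726 = 8,745.20, rounded up to 8,746; 12,239 present. Satisfied.
Vote: requires three-fourths of all members (43,726); 3/4 of 43726 = 32794.50, rounded up to 32795, so 32,795 needed; 12,239 in favor. Not satisfied.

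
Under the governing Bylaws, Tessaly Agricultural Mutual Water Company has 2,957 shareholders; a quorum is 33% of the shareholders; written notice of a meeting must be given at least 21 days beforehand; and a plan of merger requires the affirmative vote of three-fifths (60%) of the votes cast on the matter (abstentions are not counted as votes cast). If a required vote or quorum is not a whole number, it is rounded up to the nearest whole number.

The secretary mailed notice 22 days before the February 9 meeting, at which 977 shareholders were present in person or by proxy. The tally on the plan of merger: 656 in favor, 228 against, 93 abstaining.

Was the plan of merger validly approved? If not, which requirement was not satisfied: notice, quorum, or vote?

Notice: 22 days given; 21 required. Satisfied.
Quorum: 33% of 2,957 = 975.81, rounded up to 976; 977 present. Satisfied.
Vote: requires three-fifths of the votes cast (977 − 93 abstaining = 884); 3/5 of 884 = 530.40, rounded up to 531, so 531 needed; 656 in favor. Satisfied.

Valid — all requirements satisfied.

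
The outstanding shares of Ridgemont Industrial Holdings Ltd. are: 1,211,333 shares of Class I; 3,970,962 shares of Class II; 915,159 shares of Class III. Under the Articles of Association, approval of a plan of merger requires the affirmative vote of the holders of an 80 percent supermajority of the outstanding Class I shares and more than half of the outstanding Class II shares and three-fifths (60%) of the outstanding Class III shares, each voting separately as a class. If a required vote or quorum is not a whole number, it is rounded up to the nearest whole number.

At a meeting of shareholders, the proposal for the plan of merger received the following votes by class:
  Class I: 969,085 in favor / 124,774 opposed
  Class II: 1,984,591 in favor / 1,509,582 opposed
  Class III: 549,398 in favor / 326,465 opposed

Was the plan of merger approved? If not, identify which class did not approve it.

Not approved — the Class II shares did not give the required vote.

Class I: 4/5 of 1211333 = 969066.40, rounded up to 969067; 969,067 required, 969,085 in favor — approved.
Class II: a majority of 3970962 is 1985482; 1,985,482 required, 1,984,591 in favor — not approved.
Class III: 3/5 of 915159 = 549095.40, rounded up to 549096; 549,096 required, 549,398 in favor — approved.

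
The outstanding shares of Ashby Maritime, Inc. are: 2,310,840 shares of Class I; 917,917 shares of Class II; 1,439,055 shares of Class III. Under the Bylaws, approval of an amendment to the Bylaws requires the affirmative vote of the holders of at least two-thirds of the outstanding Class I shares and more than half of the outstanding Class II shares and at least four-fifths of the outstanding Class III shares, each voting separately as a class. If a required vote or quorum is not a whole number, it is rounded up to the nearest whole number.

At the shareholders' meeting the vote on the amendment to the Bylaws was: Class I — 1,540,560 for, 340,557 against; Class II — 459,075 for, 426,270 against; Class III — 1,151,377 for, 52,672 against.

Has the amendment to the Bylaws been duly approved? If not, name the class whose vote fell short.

Approved — every class gave the required vote.

Class I: 2/3 of 2310840 = 1540560; 1,540,560 required, 1,540,560 in favor — approved.
Class II: a majority of 917917 is 458959; 458,959 required, 459,075 in favor — approved.
Class III: 4/5 of 1439055 = 1151244; 1,151,244 required, 1,151,377 in favor — approved.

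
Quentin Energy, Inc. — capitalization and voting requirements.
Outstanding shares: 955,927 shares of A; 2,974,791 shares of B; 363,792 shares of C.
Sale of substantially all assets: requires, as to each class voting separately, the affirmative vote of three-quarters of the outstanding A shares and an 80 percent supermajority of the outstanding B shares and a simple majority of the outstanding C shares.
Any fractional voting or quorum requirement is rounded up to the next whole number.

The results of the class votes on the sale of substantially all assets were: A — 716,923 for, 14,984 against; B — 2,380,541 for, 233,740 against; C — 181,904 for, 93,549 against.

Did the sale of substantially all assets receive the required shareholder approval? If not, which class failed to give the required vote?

A: 3/4 of 955927 = 716945.25, rounded up to 716946; 716,946 required, 716,923 in favor — not approved.
B: 4/5 of 2974791 = 2379832.80, rounded up to 2379833; 2,379,833 required, 2,380,541 in favor — approved.
C: a majority of 363792 is 181897; 181,897 required, 181,904 in favor — approved.

Not approved — the A shares did not give the required vote.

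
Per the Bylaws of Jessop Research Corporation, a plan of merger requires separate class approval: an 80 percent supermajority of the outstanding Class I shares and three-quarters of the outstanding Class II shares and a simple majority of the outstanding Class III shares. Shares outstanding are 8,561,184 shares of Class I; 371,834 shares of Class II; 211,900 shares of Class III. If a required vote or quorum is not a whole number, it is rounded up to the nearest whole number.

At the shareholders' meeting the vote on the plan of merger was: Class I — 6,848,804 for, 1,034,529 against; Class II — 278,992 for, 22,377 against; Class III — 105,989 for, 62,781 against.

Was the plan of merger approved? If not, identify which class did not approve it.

Class I: 4/5 of 8561184 = 6848947.20, rounded up to 6848948; 6,848,948 required, 6,848,804 in favor — not approved.
Class II: 3/4 of 371834 = 278875.50, rounded up to 278876; 278,876 required, 278,992 in favor — approved.
Class III: a majority of 211900 is 105951; 105,951 required, 105,989 in favor — approved.

Not approved — the Class I shares did not give the required vote.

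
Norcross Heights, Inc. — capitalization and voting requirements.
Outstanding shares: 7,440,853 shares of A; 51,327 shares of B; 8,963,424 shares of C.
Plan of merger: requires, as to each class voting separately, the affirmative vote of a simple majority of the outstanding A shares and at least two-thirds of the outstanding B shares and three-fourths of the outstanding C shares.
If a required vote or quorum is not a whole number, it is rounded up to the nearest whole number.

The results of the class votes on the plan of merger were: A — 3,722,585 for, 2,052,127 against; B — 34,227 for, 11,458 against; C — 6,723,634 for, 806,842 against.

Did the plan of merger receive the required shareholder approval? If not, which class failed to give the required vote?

A: a majority of 7440853 is 3720427; 3,720,427 required, 3,722,585 in favor — approved.
B: 2/3 of 51327 = 34218; 34,218 required, 34,227 in favor — approved.
C: 3/4 of 8963424 = 6722568; 6,722,568 required, 6,723,634 in favor — approved.

Approved — every class gave the required vote.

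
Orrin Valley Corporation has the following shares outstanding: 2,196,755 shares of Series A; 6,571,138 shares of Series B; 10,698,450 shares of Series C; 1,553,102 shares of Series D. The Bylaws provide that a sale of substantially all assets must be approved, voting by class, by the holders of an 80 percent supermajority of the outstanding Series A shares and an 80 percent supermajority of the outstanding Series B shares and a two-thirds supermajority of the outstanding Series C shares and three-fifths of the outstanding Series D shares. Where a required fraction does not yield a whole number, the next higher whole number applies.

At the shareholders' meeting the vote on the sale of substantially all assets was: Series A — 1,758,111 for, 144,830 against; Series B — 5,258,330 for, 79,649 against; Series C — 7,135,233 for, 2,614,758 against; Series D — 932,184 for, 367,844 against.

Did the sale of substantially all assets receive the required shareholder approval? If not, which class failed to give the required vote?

Series A: 4/5 of 2196755 = 1757404; 1,757,404 required, 1,758,111 in favor — approved.
Series B: 4/5 of 6571138 = 5256910.40, rounded up to 5256911; 5,256,911 required, 5,258,330 in favor — approved.
Series C: 2/3 of 10698450 = 7132300; 7,132,300 required, 7,135,233 in favor — approved.
Series D: 3/5 of 1553102 = 931861.20, rounded up to 931862; 931,862 required, 932,184 in favor — approved.

Approved — every class gave the required vote.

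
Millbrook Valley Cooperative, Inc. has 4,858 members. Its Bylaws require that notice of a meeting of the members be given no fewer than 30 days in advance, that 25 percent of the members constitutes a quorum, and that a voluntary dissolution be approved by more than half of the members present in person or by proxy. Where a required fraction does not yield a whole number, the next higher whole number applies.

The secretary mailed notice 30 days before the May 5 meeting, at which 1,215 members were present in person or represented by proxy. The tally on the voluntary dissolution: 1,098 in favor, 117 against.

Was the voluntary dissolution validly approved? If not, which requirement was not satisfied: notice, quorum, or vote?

Notice: 30 days given; 30 required. Satisfied.
Quorum: 25% of 4,858 = 1,214.50, rounded up to 1,215; 1,215 present. Satisfied.
Vote: requires a majority of those present (1,215); a majority of 1215 is 608, so 608 needed; 1,098 in favor. Satisfied.

Valid — all requirements satisfied.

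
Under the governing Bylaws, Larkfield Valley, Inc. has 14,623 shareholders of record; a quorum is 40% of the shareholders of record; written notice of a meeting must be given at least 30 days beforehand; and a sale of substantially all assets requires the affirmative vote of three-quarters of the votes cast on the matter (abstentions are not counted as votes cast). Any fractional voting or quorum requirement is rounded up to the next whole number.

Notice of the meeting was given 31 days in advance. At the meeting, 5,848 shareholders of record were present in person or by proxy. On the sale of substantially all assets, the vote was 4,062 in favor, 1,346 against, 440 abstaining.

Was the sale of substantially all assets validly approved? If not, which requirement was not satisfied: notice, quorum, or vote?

Notice: 31 days given; 30 required. Satisfied.
Quorum: 40% of 14,623 = 5,849.20, rounded up to 5,850; 5,848 present. Not satisfied.
Vote: requires three-fourths of the votes cast (5,848 − 440 abstaining = 5,408); 3/4 of 5408 = 4056, so 4,056 needed; 4,062 in favor. Satisfied.

Invalid — quorum requirement not satisfied.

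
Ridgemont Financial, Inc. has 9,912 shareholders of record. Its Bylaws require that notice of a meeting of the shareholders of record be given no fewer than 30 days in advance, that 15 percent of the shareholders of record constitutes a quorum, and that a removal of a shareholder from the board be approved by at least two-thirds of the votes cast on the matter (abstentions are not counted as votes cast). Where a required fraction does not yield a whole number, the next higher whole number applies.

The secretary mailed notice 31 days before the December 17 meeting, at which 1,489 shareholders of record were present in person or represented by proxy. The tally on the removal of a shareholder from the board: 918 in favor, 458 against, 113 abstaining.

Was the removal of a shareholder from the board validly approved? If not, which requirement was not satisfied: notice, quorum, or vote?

Notice: 31 days given; 30 required. Satisfied.
Quorum: 15% of 9,912 = 1,486.80, rounded up to 1,487; 1,489 present. Satisfied.
Vote: requires two-thirds of the votes cast (1,489 − 113 abstaining = 1,376); 2/3 of 1376 = 917.33, rounded up to 918, so 918 needed; 918 in favor. Satisfied.

Valid — all requirements satisfied.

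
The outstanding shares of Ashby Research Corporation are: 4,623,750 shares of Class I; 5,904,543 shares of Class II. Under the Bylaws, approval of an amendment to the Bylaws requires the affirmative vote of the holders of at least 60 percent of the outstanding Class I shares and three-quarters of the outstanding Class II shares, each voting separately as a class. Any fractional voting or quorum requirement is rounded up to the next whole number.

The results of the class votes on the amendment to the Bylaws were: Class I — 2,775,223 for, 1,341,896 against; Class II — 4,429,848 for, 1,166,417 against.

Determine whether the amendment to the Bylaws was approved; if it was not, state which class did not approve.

Class I: 3/5 of 4623750 = 2774250; 2,774,250 required, 2,775,223 in favor — approved.
Class II: 3/4 of 5904543 = 4428407.25, rounded up to 4428408; 4,428,408 required, 4,429,848 in favor — approved.

Approved — every class gave the required vote.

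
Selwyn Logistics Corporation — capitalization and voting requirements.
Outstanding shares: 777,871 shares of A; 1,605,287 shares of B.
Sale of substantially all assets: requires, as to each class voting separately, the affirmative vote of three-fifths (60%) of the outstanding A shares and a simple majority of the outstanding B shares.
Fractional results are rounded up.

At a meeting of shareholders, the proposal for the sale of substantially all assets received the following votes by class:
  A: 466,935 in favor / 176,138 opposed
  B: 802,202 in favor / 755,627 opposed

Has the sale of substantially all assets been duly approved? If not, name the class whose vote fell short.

Not approved — the B shares did not give the required vote.

A: 3/5 of 777871 = 466722.60, rounded up to 466723; 466,723 required, 466,935 in favor — approved.
B: a majority of 1605287 is 802644; 802,644 required, 802,202 in favor — not approved.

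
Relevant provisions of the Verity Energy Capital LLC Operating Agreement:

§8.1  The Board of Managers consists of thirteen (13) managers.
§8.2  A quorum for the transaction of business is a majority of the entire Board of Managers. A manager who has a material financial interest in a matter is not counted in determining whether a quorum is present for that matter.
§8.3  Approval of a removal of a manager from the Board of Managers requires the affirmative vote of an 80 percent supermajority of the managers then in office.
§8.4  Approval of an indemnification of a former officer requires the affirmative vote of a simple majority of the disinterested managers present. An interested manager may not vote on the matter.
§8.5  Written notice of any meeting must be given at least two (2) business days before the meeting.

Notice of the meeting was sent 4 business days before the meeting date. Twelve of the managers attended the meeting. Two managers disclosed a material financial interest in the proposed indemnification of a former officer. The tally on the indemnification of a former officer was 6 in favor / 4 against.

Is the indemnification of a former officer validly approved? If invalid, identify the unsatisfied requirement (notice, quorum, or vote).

Notice: 4 business days given; 2 required (4 ≥ 2). Satisfied.
Quorum: 12 present, but the 2 interested managers do not count, leaving 10. Quorum is 7. Satisfied.
Vote: the indemnification of a former officer requires a majority of the disinterested managers present (12 − 2 = 10). A majority of 10 is 6, so 6 affirmative votes are needed; 6 voted in favor. Satisfied.

Valid — all requirements satisfied.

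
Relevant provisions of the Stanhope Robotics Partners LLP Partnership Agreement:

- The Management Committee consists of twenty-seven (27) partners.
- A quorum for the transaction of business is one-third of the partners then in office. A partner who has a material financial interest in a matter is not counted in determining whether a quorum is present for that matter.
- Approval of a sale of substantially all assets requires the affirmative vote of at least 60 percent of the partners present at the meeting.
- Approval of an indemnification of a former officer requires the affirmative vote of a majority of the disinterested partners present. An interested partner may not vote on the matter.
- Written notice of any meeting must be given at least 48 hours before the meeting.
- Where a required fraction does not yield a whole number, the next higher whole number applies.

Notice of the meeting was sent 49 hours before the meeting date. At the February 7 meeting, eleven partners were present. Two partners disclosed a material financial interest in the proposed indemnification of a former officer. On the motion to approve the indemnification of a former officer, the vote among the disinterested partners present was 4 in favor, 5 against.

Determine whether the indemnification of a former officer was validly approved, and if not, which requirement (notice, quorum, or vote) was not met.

Invalid — vote requirement not satisfied.

Notice: 49 hours given; 48 required (49 ≥ 48). Satisfied.
Quorum: 11 present, but the 2 interested partners do not count, leaving 9. Quorum is 9. Satisfied.
Vote: the indemnification of a former officer requires a majority of the disinterested partners present (11 − 2 = 9). A majority of 9 is 5, so 5 affirmative votes are needed; 4 voted in favor. Not satisfied.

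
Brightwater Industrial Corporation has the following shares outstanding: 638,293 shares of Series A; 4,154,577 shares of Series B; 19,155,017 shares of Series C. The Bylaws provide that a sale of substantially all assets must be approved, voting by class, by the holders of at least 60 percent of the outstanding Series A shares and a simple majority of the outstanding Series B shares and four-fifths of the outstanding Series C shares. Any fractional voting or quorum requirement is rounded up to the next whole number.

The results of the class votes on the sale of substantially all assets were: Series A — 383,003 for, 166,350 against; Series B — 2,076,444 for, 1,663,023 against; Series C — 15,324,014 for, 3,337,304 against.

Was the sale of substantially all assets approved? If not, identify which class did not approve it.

Not approved — the Series B shares did not give the required vote.

Series A: 3/5 of 638293 = 382975.80, rounded up to 382976; 382,976 required, 383,003 in favor — approved.
Series B: a majority of 4154577 is 2077289; 2,077,289 required, 2,076,444 in favor — not approved.
Series C: 4/5 of 19155017 = 15324013.60, rounded up to 15324014; 15,324,014 required, 15,324,014 in favor — approved.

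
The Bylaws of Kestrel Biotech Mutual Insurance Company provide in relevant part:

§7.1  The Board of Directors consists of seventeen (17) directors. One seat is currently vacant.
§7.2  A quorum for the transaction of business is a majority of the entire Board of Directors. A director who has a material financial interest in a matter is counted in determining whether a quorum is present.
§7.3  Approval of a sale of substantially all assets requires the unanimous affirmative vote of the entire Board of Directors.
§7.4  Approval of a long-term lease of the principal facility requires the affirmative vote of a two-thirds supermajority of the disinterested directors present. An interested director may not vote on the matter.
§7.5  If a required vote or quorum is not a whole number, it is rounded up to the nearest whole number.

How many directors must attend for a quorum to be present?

9

A majority of 17 is 9.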